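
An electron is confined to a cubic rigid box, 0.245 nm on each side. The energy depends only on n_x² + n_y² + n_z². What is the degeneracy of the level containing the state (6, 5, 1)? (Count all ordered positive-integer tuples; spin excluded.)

degeneracy = 12

The level has n_x² + n_y² + n_z² = 62. The ordered positive-integer solutions are (1, 5, 6), (1, 6, 5), (2, 3, 7), (2, 7, 3), (3, 2, 7), (3, 7, 2), (5, 1, 6), (5, 6, 1), (6, 1, 5), (6, 5, 1), (7, 2, 3), (7, 3, 2).
That gives 12 states.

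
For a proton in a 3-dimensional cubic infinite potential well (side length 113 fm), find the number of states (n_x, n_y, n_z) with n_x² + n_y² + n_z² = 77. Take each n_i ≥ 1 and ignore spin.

degeneracy = 12

The level has n_x² + n_y² + n_z² = 77. The ordered positive-integer solutions are (2, 3, 8), (2, 8, 3), (3, 2, 8), (3, 8, 2), (4, 5, 6), (4, 6, 5), (5, 4, 6), (5, 6, 4), (6, 4, 5), (6, 5, 4), (8, 2, 3), (8, 3, 2).
That gives 12 states.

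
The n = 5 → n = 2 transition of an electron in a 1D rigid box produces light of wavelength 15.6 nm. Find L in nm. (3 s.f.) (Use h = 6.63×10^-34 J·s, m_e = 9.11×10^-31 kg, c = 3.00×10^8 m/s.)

L = 0.315 nm

The photon carries ΔE = hc/λ = 6.63×10^-34·3.00×10^8/1.56×10^-8 m = 1.275×10^-17 J.
Since ΔE = (5² − 2²)E_1, E_1 = 6.071×10^-19 J, and L = h/√(8m_eE_1) = 3.15×10^-10 m = 0.315 nm.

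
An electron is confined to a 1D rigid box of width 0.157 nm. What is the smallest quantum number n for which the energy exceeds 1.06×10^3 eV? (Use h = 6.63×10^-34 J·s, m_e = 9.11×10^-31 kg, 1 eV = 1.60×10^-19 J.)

E_1 = h²/(8m_eL²) = 2.447×10^-18 J = 15.29 eV.
Need n² > 1.06×10^3/15.29 = 69.33, i.e. n > 8.326.
The smallest integer satisfying this is n = 9.

n = 9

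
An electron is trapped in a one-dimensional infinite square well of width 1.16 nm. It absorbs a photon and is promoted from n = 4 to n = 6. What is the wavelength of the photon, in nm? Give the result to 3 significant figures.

E_1 = h²/(8m_eL²) = 4.477×10^-20 J, so ΔE = (6² − 4²)E_1 = 8.954×10^-19 J.
λ = hc/ΔE = (6.626×10^-34·2.998×10^8)/8.954×10^-19 = 2.22×10^-7 m = 222 nm.

λ = 222 nm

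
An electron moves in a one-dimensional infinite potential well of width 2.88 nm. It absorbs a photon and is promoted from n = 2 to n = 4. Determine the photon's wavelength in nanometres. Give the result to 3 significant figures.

E_1 = h²/(8m_eL²) = 7.264×10^-21 J, so ΔE = (4² − 2²)E_1 = 8.717×10^-20 J.
λ = hc/ΔE = (6.626×10^-34·2.998×10^8)/8.717×10^-20 = 2.28×10^-6 m = 2.28×10^3 nm.

λ = 2.28×10^3 nm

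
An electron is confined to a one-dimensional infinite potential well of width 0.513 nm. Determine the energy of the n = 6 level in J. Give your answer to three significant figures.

E_6 = 8.24×10^-18 J

For an infinite well E_n = n²h²/(8m_eL²), so E_1 = h²/(8m_eL²) = (6.626×10^-34)²/(8·9.109×10^-31·(5.13×10^-10 m)²) = 2.289×10^-19 J.
Then E_6 = 6²·E_1 = 36·2.289×10^-19 J = 8.24×10^-18 J.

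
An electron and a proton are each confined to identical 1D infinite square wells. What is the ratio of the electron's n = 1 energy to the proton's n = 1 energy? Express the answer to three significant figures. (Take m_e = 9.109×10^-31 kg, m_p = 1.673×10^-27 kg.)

1.84×10^3

E_n ∝ 1/m at fixed n and L, so the ratio is m_p/m_e = 1.673×10^-27/9.109×10^-31 = 1.84×10^3.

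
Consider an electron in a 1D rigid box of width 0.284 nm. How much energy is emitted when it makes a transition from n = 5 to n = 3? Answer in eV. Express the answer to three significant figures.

|ΔE| = 74.6 eV

E_1 = h²/(8m_eL²) = 7.470×10^-19 J.
|ΔE| = |5² − 3²|·E_1 = 16·7.470×10^-19 J = 1.195×10^-17 J = 74.6 eV.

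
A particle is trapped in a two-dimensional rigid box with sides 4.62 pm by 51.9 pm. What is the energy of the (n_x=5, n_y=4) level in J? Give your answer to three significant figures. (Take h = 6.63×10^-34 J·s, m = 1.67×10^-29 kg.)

E = 3.87×10^-15 J

For a 2D rectangular well E = (h²/8m)·Σ n_i²/L_i² = (6.63×10^-34)²/(8·1.67×10^-29) · [5²/(4.62 pm)² + 4²/(51.9 pm)²].
Evaluating gives E = 3.87×10^-15 J.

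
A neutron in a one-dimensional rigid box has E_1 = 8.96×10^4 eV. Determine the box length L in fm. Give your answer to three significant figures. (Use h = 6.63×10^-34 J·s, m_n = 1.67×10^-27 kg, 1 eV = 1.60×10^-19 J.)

L = 47.9 fm

From E_n = n²h²/(8m_nL²), L = n·h/√(8m_nE_n).
E_1 = 8.96×10^4 eV = 1.434×10^-14 J, so L = 1·6.63×10^-34/√(8·1.67×10^-27·1.434×10^-14) = 4.79×10^-14 m = 47.9 fm.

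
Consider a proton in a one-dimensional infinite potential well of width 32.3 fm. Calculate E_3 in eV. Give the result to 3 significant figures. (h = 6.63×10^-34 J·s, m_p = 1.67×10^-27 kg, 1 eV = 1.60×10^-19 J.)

E_3 = 1.77×10^6 eV

For an infinite well E_n = n²h²/(8m_pL²), so E_1 = h²/(8m_pL²) = (6.63×10^-34)²/(8·1.67×10^-27·(3.23×10^-14 m)²) = 3.154×10^-14 J.
Then E_3 = 3²·E_1 = 9·3.154×10^-14 J = 2.839×10^-13 J.
Converting, E_3 = 2.839×10^-13 J / (1.60×10^-19 J/eV) = 1.77×10^6 eV.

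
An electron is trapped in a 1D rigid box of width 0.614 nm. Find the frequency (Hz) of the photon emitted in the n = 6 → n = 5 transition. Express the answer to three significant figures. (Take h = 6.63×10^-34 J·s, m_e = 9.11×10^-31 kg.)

f = 2.65×10^15 Hz

E_1 = h²/(8m_eL²) = 1.600×10^-19 J and ΔE = (6² − 5²)E_1 = 1.760×10^-18 J.
f = ΔE/h = 1.760×10^-18/6.63×10^-34 = 2.65×10^15 Hz.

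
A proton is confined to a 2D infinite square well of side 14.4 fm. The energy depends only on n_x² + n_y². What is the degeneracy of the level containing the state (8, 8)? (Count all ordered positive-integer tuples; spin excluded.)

degeneracy = 1

The level has n_x² + n_y² = 128. The ordered positive-integer solutions are (8, 8).
That gives 1 state.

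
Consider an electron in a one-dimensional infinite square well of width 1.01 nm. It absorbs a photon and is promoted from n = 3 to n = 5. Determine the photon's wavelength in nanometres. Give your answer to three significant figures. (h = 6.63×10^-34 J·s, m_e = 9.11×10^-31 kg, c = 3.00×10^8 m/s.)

E_1 = h²/(8m_eL²) = 5.913×10^-20 J, so ΔE = (5² − 3²)E_1 = 9.461×10^-19 J.
λ = hc/ΔE = (6.63×10^-34·3.00×10^8)/9.461×10^-19 = 2.10×10^-7 m = 210 nm.

λ = 210 nm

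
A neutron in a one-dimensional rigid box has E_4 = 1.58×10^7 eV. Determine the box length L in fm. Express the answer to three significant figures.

From E_n = n²h²/(8m_nL²), L = n·h/√(8m_nE_n).
E_4 = 1.58×10^7 eV = 2.531×10^-12 J, so L = 4·6.626×10^-34/√(8·1.675×10^-27·2.531×10^-12) = 1.44×10^-14 m = 14.4 fm.

L = 14.4 fm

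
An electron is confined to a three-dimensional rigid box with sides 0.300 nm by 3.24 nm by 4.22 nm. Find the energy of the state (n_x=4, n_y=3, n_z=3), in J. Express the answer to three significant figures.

For a 3D rectangular well E = (h²/8m_e)·Σ n_i²/L_i² = (6.626×10^-34)²/(8·9.109×10^-31) · [4²/(0.300 nm)² + 3²/(3.24 nm)² + 3²/(4.22 nm)²].
Evaluating gives E = 1.08×10^-17 J.

E = 1.08×10^-17 J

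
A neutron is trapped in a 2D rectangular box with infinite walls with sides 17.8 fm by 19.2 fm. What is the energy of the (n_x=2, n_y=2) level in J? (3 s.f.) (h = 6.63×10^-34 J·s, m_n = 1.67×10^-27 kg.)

For a 2D rectangular well E = (h²/8m_n)·Σ n_i²/L_i² = (6.63×10^-34)²/(8·1.67×10^-27) · [2²/(17.8 fm)² + 2²/(19.2 fm)²].
Evaluating gives E = 7.72×10^-13 J.

E = 7.72×10^-13 J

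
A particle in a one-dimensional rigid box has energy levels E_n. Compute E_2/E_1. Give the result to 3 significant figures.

4.00

E_n ∝ n², so E_2/E_1 = 2²/1² = 4/1 = 4.00.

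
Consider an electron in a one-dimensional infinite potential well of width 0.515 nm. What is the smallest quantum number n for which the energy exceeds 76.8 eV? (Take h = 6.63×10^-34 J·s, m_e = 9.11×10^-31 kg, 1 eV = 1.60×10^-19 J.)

n = 8

E_1 = h²/(8m_eL²) = 2.274×10^-19 J = 1.421 eV.
Need n² > 76.8/1.421 = 54.05, i.e. n > 7.352.
The smallest integer satisfying this is n = 8.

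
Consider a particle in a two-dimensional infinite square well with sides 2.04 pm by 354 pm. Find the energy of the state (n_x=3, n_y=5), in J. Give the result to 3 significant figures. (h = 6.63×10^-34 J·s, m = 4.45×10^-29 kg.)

For a 2D rectangular well E = (h²/8m)·Σ n_i²/L_i² = (6.63×10^-34)²/(8·4.45×10^-29) · [3²/(2.04 pm)² + 5²/(354 pm)²].
Evaluating gives E = 2.67×10^-15 J.

E = 2.67×10^-15 J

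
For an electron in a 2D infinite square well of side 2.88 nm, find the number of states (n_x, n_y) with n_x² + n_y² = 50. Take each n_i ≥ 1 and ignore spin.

The level has n_x² + n_y² = 50. The ordered positive-integer solutions are (1, 7), (5, 5), (7, 1).
That gives 3 states.

degeneracy = 3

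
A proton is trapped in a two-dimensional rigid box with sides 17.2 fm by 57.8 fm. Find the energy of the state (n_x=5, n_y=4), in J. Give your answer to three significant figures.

For a 2D rectangular well E = (h²/8m_p)·Σ n_i²/L_i² = (6.626×10^-34)²/(8·1.673×10^-27) · [5²/(17.2 fm)² + 4²/(57.8 fm)²].
Evaluating gives E = 2.93×10^-12 J.

E = 2.93×10^-12 J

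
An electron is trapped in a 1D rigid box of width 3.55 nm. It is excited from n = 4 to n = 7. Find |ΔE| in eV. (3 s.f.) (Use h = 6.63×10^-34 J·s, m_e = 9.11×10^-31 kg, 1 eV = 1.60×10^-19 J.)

|ΔE| = 0.987 eV

E_1 = h²/(8m_eL²) = 4.786×10^-21 J.
|ΔE| = |4² − 7²|·E_1 = 33·4.786×10^-21 J = 1.579×10^-19 J = 0.987 eV.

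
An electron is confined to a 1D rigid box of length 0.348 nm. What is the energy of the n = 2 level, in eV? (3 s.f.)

E_2 = 12.4 eV

For an infinite well E_n = n²h²/(8m_eL²), so E_1 = h²/(8m_eL²) = (6.626×10^-34)²/(8·9.109×10^-31·(3.48×10^-10 m)²) = 4.975×10^-19 J.
Then E_2 = 2²·E_1 = 4·4.975×10^-19 J = 1.990×10^-18 J.
Converting, E_2 = 1.990×10^-18 J / (1.602×10^-19 J/eV) = 12.4 eV.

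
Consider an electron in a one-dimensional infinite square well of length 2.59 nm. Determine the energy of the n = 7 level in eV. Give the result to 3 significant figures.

E_7 = 2.75 eV

For an infinite well E_n = n²h²/(8m_eL²), so E_1 = h²/(8m_eL²) = (6.626×10^-34)²/(8·9.109×10^-31·(2.59×10^-9 m)²) = 8.981×10^-21 J.
Then E_7 = 7²·E_1 = 49·8.981×10^-21 J = 4.401×10^-19 J.
Converting, E_7 = 4.401×10^-19 J / (1.602×10^-19 J/eV) = 2.75 eV.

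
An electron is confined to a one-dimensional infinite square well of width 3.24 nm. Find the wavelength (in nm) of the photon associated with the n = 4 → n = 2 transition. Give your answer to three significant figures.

λ = 2.88×10^3 nm

E_1 = h²/(8m_eL²) = 5.739×10^-21 J, so ΔE = (4² − 2²)E_1 = 6.887×10^-20 J.
λ = hc/ΔE = (6.626×10^-34·2.998×10^8)/6.887×10^-20 = 2.88×10^-6 m = 2.88×10^3 nm.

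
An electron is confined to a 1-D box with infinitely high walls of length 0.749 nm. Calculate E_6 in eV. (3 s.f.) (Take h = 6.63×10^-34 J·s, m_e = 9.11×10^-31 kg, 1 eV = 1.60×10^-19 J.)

For an infinite well E_n = n²h²/(8m_eL²), so E_1 = h²/(8m_eL²) = (6.63×10^-34)²/(8·9.11×10^-31·(7.49×10^-10 m)²) = 1.075×10^-19 J.
Then E_6 = 6²·E_1 = 36·1.075×10^-19 J = 3.870×10^-18 J.
Converting, E_6 = 3.870×10^-18 J / (1.60×10^-19 J/eV) = 24.2 eV.

E_6 = 24.2 eV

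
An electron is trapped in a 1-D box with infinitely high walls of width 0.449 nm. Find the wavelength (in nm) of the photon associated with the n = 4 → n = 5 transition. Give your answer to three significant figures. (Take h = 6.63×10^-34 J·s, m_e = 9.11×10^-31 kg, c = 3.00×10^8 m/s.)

E_1 = h²/(8m_eL²) = 2.992×10^-19 J, so ΔE = (5² − 4²)E_1 = 2.693×10^-18 J.
λ = hc/ΔE = (6.63×10^-34·3.00×10^8)/2.693×10^-18 = 7.39×10^-8 m = 73.9 nm.

λ = 73.9 nm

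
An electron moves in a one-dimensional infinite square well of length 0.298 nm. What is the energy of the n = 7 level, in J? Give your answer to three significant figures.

E_7 = 3.32×10^-17 J

For an infinite well E_n = n²h²/(8m_eL²), so E_1 = h²/(8m_eL²) = (6.626×10^-34)²/(8·9.109×10^-31·(2.98×10^-10 m)²) = 6.784×10^-19 J.
Then E_7 = 7²·E_1 = 49·6.784×10^-19 J = 3.32×10^-17 J.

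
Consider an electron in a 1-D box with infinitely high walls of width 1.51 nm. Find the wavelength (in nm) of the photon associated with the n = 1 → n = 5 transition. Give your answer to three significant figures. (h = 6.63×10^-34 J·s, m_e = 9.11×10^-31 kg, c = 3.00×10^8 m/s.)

λ = 313 nm

E_1 = h²/(8m_eL²) = 2.645×10^-20 J, so ΔE = (5² − 1²)E_1 = 6.348×10^-19 J.
λ = hc/ΔE = (6.63×10^-34·3.00×10^8)/6.348×10^-19 = 3.13×10^-7 m = 313 nm.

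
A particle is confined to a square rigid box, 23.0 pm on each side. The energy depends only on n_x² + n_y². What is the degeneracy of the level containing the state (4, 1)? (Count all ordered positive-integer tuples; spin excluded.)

The level has n_x² + n_y² = 17. The ordered positive-integer solutions are (1, 4), (4, 1).
That gives 2 states.

degeneracy = 2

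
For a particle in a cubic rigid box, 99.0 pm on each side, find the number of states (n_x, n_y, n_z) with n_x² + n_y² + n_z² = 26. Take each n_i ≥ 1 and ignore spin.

The level has n_x² + n_y² + n_z² = 26. The ordered positive-integer solutions are (1, 3, 4), (1, 4, 3), (3, 1, 4), (3, 4, 1), (4, 1, 3), (4, 3, 1).
That gives 6 states.

degeneracy = 6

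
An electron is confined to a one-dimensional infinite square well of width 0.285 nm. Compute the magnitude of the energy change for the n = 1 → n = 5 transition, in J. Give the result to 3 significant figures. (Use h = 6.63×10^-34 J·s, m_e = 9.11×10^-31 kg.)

E_1 = h²/(8m_eL²) = 7.426×10^-19 J.
|ΔE| = |1² − 5²|·E_1 = 24·7.426×10^-19 J = 1.78×10^-17 J.

|ΔE| = 1.78×10^-17 J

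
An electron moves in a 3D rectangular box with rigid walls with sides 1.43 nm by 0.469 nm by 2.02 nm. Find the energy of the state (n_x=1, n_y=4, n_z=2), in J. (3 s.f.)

For a 3D rectangular well E = (h²/8m_e)·Σ n_i²/L_i² = (6.626×10^-34)²/(8·9.109×10^-31) · [1²/(1.43 nm)² + 4²/(0.469 nm)² + 2²/(2.02 nm)²].
Evaluating gives E = 4.47×10^-18 J.

E = 4.47×10^-18 J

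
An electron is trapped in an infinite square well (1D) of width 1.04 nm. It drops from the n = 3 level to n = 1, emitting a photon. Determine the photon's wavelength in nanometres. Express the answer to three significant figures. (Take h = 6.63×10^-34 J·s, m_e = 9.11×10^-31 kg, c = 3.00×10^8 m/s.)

E_1 = h²/(8m_eL²) = 5.576×10^-20 J, so ΔE = (3² − 1²)E_1 = 4.461×10^-19 J.
λ = hc/ΔE = (6.63×10^-34·3.00×10^8)/4.461×10^-19 = 4.46×10^-7 m = 446 nm.

λ = 446 nm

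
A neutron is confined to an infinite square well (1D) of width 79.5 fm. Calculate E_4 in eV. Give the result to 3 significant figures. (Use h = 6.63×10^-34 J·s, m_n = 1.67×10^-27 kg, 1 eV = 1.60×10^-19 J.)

E_4 = 5.21×10^5 eV

For an infinite well E_n = n²h²/(8m_nL²), so E_1 = h²/(8m_nL²) = (6.63×10^-34)²/(8·1.67×10^-27·(7.95×10^-14 m)²) = 5.206×10^-15 J.
Then E_4 = 4²·E_1 = 16·5.206×10^-15 J = 8.330×10^-14 J.
Converting, E_4 = 8.330×10^-14 J / (1.60×10^-19 J/eV) = 5.21×10^5 eV.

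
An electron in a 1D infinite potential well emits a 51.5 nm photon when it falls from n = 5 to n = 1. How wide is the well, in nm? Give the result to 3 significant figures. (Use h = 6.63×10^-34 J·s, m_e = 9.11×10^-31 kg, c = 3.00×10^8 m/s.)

L = 0.612 nm

The photon carries ΔE = hc/λ = 6.63×10^-34·3.00×10^8/5.15×10^-8 m = 3.862×10^-18 J.
Since ΔE = (5² − 1²)E_1, E_1 = 1.609×10^-19 J, and L = h/√(8m_eE_1) = 6.12×10^-10 m = 0.612 nm.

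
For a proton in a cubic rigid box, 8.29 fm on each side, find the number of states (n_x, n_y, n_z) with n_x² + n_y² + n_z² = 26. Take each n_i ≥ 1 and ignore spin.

degeneracy = 6

The level has n_x² + n_y² + n_z² = 26. The ordered positive-integer solutions are (1, 3, 4), (1, 4, 3), (3, 1, 4), (3, 4, 1), (4, 1, 3), (4, 3, 1).
That gives 6 states.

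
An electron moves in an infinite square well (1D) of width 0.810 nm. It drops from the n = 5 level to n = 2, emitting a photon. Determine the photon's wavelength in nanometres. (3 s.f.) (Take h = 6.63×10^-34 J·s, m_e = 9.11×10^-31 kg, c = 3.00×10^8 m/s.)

λ = 103 nm

E_1 = h²/(8m_eL²) = 9.193×10^-20 J, so ΔE = (5² − 2²)E_1 = 1.931×10^-18 J.
λ = hc/ΔE = (6.63×10^-34·3.00×10^8)/1.931×10^-18 = 1.03×10^-7 m = 103 nm.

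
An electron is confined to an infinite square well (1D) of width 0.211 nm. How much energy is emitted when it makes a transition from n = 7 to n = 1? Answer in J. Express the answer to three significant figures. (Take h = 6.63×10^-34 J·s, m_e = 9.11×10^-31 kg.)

E_1 = h²/(8m_eL²) = 1.355×10^-18 J.
|ΔE| = |7² − 1²|·E_1 = 48·1.355×10^-18 J = 6.50×10^-17 J.

|ΔE| = 6.50×10^-17 J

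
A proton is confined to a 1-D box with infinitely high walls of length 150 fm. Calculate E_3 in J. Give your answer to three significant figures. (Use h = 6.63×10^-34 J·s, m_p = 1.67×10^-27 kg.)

For an infinite well E_n = n²h²/(8m_pL²), so E_1 = h²/(8m_pL²) = (6.63×10^-34)²/(8·1.67×10^-27·(1.50×10^-13 m)²) = 1.462×10^-15 J.
Then E_3 = 3²·E_1 = 9·1.462×10^-15 J = 1.32×10^-14 J.

E_3 = 1.32×10^-14 J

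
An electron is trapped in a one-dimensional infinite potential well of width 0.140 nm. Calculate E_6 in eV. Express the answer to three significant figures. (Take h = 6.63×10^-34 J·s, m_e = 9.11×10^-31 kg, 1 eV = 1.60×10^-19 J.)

E_6 = 692 eV

For an infinite well E_n = n²h²/(8m_eL²), so E_1 = h²/(8m_eL²) = (6.63×10^-34)²/(8·9.11×10^-31·(1.40×10^-10 m)²) = 3.077×10^-18 J.
Then E_6 = 6²·E_1 = 36·3.077×10^-18 J = 1.108×10^-16 J.
Converting, E_6 = 1.108×10^-16 J / (1.60×10^-19 J/eV) = 692 eV.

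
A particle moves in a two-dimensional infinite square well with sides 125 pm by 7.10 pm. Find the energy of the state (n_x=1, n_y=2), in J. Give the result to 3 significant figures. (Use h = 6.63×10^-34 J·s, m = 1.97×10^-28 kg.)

For a 2D rectangular well E = (h²/8m)·Σ n_i²/L_i² = (6.63×10^-34)²/(8·1.97×10^-28) · [1²/(125 pm)² + 2²/(7.10 pm)²].
Evaluating gives E = 2.21×10^-17 J.

E = 2.21×10^-17 J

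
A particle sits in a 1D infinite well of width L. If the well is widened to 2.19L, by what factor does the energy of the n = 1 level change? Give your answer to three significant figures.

E_n ∝ 1/L², so the energy scales by 1/2.19² = 0.209.

0.209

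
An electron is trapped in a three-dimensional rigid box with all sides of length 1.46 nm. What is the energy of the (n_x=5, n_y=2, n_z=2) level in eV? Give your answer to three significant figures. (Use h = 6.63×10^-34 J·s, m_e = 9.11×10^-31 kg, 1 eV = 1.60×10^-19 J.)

For a 3D rectangular well E = (h²/8m_e)·Σ n_i²/L_i² = (6.63×10^-34)²/(8·9.11×10^-31) · [5²/(1.46 nm)² + 2²/(1.46 nm)² + 2²/(1.46 nm)²].
Evaluating gives E = 9.337×10^-19 J = 5.84 eV.

E = 5.84 eV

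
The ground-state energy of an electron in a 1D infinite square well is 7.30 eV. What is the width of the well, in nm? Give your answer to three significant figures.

From E_n = n²h²/(8m_eL²), L = n·h/√(8m_eE_n).
E_1 = 7.30 eV = 1.169×10^-18 J, so L = 1·6.626×10^-34/√(8·9.109×10^-31·1.169×10^-18) = 2.27×10^-10 m = 0.227 nm.

L = 0.227 nm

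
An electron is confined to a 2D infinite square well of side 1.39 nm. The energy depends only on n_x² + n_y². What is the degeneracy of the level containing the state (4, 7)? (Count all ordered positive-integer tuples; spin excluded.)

degeneracy = 4

The level has n_x² + n_y² = 65. The ordered positive-integer solutions are (1, 8), (4, 7), (7, 4), (8, 1).
That gives 4 states.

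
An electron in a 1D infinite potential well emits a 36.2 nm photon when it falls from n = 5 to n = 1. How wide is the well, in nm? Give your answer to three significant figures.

L = 0.513 nm

The photon carries ΔE = hc/λ = 6.626×10^-34·2.998×10^8/3.62×10^-8 m = 5.487×10^-18 J.
Since ΔE = (5² − 1²)E_1, E_1 = 2.286×10^-19 J, and L = h/√(8m_eE_1) = 5.13×10^-10 m = 0.513 nm.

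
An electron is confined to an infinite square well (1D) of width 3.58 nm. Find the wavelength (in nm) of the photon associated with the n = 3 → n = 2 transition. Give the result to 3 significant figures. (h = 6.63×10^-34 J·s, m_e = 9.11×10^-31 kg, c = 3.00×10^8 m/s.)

E_1 = h²/(8m_eL²) = 4.706×10^-21 J, so ΔE = (3² − 2²)E_1 = 2.353×10^-20 J.
λ = hc/ΔE = (6.63×10^-34·3.00×10^8)/2.353×10^-20 = 8.45×10^-6 m = 8.45×10^3 nm.

λ = 8.45×10^3 nm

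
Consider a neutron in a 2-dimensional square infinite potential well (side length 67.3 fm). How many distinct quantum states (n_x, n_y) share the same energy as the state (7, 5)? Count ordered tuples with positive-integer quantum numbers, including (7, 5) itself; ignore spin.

The level has n_x² + n_y² = 74. The ordered positive-integer solutions are (5, 7), (7, 5).
That gives 2 states.

degeneracy = 2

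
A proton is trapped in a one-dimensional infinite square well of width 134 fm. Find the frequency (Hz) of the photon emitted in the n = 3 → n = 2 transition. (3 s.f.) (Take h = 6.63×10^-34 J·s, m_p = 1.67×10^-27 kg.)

f = 1.38×10^19 Hz

E_1 = h²/(8m_pL²) = 1.832×10^-15 J and ΔE = (3² − 2²)E_1 = 9.160×10^-15 J.
f = ΔE/h = 9.160×10^-15/6.63×10^-34 = 1.38×10^19 Hz.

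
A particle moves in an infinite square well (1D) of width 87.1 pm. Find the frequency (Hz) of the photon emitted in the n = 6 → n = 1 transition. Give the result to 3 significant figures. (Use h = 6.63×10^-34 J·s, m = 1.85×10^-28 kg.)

f = 2.07×10^15 Hz

E_1 = h²/(8mL²) = 3.915×10^-20 J and ΔE = (6² − 1²)E_1 = 1.370×10^-18 J.
f = ΔE/h = 1.370×10^-18/6.63×10^-34 = 2.07×10^15 Hz.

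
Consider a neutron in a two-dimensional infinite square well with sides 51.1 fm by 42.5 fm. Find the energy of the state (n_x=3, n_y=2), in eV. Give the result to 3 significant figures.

For a 2D rectangular well E = (h²/8m_n)·Σ n_i²/L_i² = (6.626×10^-34)²/(8·1.675×10^-27) · [3²/(51.1 fm)² + 2²/(42.5 fm)²].
Evaluating gives E = 1.855×10^-13 J = 1.16×10^6 eV.

E = 1.16×10^6 eV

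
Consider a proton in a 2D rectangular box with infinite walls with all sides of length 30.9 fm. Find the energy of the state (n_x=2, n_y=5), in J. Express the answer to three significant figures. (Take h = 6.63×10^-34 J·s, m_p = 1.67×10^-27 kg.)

For a 2D rectangular well E = (h²/8m_p)·Σ n_i²/L_i² = (6.63×10^-34)²/(8·1.67×10^-27) · [2²/(30.9 fm)² + 5²/(30.9 fm)²].
Evaluating gives E = 9.99×10^-13 J.

E = 9.99×10^-13 J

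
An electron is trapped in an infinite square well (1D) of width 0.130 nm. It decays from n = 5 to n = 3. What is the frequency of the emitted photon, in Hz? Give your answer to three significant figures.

f = 8.61×10^16 Hz

E_1 = h²/(8m_eL²) = 3.565×10^-18 J and ΔE = (5² − 3²)E_1 = 5.704×10^-17 J.
f = ΔE/h = 5.704×10^-17/6.626×10^-34 = 8.61×10^16 Hz.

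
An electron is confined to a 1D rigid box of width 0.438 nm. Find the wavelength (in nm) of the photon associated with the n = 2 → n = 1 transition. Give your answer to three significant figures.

E_1 = h²/(8m_eL²) = 3.140×10^-19 J, so ΔE = (2² − 1²)E_1 = 9.420×10^-19 J.
λ = hc/ΔE = (6.626×10^-34·2.998×10^8)/9.420×10^-19 = 2.11×10^-7 m = 211 nm.

λ = 211 nm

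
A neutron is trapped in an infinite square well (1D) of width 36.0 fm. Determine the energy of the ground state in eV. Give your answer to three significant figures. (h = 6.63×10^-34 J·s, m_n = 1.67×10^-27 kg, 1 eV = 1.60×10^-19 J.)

For an infinite well E_n = n²h²/(8m_nL²), so E_1 = h²/(8m_nL²) = (6.63×10^-34)²/(8·1.67×10^-27·(3.60×10^-14 m)²) = 2.539×10^-14 J.
Converting, E_1 = 2.539×10^-14 J / (1.60×10^-19 J/eV) = 1.59×10^5 eV.

E_1 = 1.59×10^5 eV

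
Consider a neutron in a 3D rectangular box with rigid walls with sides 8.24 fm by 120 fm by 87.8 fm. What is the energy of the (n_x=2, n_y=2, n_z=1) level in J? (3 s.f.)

E = 1.94×10^-12 J

For a 3D rectangular well E = (h²/8m_n)·Σ n_i²/L_i² = (6.626×10^-34)²/(8·1.675×10^-27) · [2²/(8.24 fm)² + 2²/(120 fm)² + 1²/(87.8 fm)²].
Evaluating gives E = 1.94×10^-12 J.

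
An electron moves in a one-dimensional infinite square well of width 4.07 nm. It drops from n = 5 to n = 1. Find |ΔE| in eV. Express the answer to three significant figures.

|ΔE| = 0.545 eV

E_1 = h²/(8m_eL²) = 3.637×10^-21 J.
|ΔE| = |5² − 1²|·E_1 = 24·3.637×10^-21 J = 8.729×10^-20 J = 0.545 eV.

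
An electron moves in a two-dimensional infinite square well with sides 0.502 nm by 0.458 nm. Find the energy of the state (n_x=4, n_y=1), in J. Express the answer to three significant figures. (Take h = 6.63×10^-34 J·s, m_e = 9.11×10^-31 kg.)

E = 4.12×10^-18 J

For a 2D rectangular well E = (h²/8m_e)·Σ n_i²/L_i² = (6.63×10^-34)²/(8·9.11×10^-31) · [4²/(0.502 nm)² + 1²/(0.458 nm)²].
Evaluating gives E = 4.12×10^-18 J.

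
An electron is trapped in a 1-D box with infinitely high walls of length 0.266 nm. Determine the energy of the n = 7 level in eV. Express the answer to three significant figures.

For an infinite well E_n = n²h²/(8m_eL²), so E_1 = h²/(8m_eL²) = (6.626×10^-34)²/(8·9.109×10^-31·(2.66×10^-10 m)²) = 8.515×10^-19 J.
Then E_7 = 7²·E_1 = 49·8.515×10^-19 J = 4.172×10^-17 J.
Converting, E_7 = 4.172×10^-17 J / (1.602×10^-19 J/eV) = 260 eV.

E_7 = 260 eV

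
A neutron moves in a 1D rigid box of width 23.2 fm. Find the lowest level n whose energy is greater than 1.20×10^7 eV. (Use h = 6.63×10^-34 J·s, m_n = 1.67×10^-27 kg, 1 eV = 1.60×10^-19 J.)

n = 6

E_1 = h²/(8m_nL²) = 6.113×10^-14 J = 3.821×10^5 eV.
Need n² > 1.20×10^7/3.821×10^5 = 31.41, i.e. n > 5.604.
The smallest integer satisfying this is n = 6.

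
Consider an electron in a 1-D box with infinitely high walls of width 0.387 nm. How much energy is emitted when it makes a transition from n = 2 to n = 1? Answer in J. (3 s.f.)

|ΔE| = 1.21×10^-18 J

E_1 = h²/(8m_eL²) = 4.023×10^-19 J.
|ΔE| = |2² − 1²|·E_1 = 3·4.023×10^-19 J = 1.21×10^-18 J.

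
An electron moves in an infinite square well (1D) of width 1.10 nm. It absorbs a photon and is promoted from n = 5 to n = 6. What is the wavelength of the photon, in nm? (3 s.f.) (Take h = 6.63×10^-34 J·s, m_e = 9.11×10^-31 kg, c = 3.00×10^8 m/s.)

E_1 = h²/(8m_eL²) = 4.985×10^-20 J, so ΔE = (6² − 5²)E_1 = 5.483×10^-19 J.
λ = hc/ΔE = (6.63×10^-34·3.00×10^8)/5.483×10^-19 = 3.63×10^-7 m = 363 nm.

λ = 363 nm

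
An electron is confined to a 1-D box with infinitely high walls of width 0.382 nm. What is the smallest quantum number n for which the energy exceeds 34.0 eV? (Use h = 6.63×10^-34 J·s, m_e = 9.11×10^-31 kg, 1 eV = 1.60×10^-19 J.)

n = 4

E_1 = h²/(8m_eL²) = 4.133×10^-19 J = 2.583 eV.
Need n² > 34.0/2.583 = 13.16, i.e. n > 3.628.
The smallest integer satisfying this is n = 4.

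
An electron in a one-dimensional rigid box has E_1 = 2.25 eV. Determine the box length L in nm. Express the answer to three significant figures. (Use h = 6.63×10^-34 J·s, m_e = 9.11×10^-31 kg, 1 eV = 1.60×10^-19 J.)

L = 0.409 nm

From E_n = n²h²/(8m_eL²), L = n·h/√(8m_eE_n).
E_1 = 2.25 eV = 3.600×10^-19 J, so L = 1·6.63×10^-34/√(8·9.11×10^-31·3.600×10^-19) = 4.09×10^-10 m = 0.409 nm.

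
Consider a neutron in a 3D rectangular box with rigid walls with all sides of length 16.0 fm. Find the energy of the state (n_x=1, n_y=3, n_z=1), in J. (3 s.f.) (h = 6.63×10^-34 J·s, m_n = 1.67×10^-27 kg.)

For a 3D rectangular well E = (h²/8m_n)·Σ n_i²/L_i² = (6.63×10^-34)²/(8·1.67×10^-27) · [1²/(16.0 fm)² + 3²/(16.0 fm)² + 1²/(16.0 fm)²].
Evaluating gives E = 1.41×10^-12 J.

E = 1.41×10^-12 J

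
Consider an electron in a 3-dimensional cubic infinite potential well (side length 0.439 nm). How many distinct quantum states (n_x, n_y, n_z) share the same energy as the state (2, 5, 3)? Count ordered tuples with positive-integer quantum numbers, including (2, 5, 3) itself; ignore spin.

degeneracy = 9

The level has n_x² + n_y² + n_z² = 38. The ordered positive-integer solutions are (1, 1, 6), (1, 6, 1), (2, 3, 5), (2, 5, 3), (3, 2, 5), (3, 5, 2), (5, 2, 3), (5, 3, 2), (6, 1, 1).
That gives 9 states.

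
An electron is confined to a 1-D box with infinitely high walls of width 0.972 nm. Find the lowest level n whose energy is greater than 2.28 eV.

n = 3

E_1 = h²/(8m_eL²) = 6.377×10^-20 J = 0.3981 eV.
Need n² > 2.28/0.3981 = 5.727, i.e. n > 2.393.
The smallest integer satisfying this is n = 3.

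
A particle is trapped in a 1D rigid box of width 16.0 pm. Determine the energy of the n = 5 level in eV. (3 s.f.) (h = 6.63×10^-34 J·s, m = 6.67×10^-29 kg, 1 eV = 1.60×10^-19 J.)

For an infinite well E_n = n²h²/(8mL²), so E_1 = h²/(8mL²) = (6.63×10^-34)²/(8·6.67×10^-29·(1.60×10^-11 m)²) = 3.218×10^-18 J.
Then E_5 = 5²·E_1 = 25·3.218×10^-18 J = 8.045×10^-17 J.
Converting, E_5 = 8.045×10^-17 J / (1.60×10^-19 J/eV) = 503 eV.

E_5 = 503 eV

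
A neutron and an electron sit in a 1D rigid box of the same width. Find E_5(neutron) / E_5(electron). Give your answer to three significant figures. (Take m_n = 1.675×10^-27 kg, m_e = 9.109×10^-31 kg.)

E_n ∝ 1/m at fixed n and L, so the ratio is m_e/m_n = 9.109×10^-31/1.675×10^-27 = 5.44×10^-4.

5.44×10^-4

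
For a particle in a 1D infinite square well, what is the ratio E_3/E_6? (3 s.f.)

0.250

E_n ∝ n², so E_3/E_6 = 3²/6² = 9/36 = 0.250.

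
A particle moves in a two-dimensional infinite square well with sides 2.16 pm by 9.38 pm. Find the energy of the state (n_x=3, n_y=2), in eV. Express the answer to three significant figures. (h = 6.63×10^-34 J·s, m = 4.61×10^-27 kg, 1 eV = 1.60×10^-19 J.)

For a 2D rectangular well E = (h²/8m)·Σ n_i²/L_i² = (6.63×10^-34)²/(8·4.61×10^-27) · [3²/(2.16 pm)² + 2²/(9.38 pm)²].
Evaluating gives E = 2.353×10^-17 J = 147 eV.

E = 147 eV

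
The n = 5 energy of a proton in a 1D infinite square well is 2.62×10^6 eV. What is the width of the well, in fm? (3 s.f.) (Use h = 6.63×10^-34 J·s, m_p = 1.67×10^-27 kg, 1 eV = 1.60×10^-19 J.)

From E_n = n²h²/(8m_pL²), L = n·h/√(8m_pE_n).
E_5 = 2.62×10^6 eV = 4.192×10^-13 J, so L = 5·6.63×10^-34/√(8·1.67×10^-27·4.192×10^-13) = 4.43×10^-14 m = 44.3 fm.

L = 44.3 fm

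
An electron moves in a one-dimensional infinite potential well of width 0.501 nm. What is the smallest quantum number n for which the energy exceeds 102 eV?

n = 9

E_1 = h²/(8m_eL²) = 2.400×10^-19 J = 1.498 eV.
Need n² > 102/1.498 = 68.09, i.e. n > 8.252.
The smallest integer satisfying this is n = 9.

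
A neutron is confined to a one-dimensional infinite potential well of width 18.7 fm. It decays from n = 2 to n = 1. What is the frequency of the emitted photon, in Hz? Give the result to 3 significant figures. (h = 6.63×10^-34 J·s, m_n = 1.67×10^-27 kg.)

f = 4.26×10^20 Hz

E_1 = h²/(8m_nL²) = 9.409×10^-14 J and ΔE = (2² − 1²)E_1 = 2.823×10^-13 J.
f = ΔE/h = 2.823×10^-13/6.63×10^-34 = 4.26×10^20 Hz.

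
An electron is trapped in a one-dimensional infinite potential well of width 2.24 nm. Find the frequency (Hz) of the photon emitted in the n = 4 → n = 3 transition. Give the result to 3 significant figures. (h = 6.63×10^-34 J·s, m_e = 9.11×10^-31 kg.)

E_1 = h²/(8m_eL²) = 1.202×10^-20 J and ΔE = (4² − 3²)E_1 = 8.414×10^-20 J.
f = ΔE/h = 8.414×10^-20/6.63×10^-34 = 1.27×10^14 Hz.

f = 1.27×10^14 Hz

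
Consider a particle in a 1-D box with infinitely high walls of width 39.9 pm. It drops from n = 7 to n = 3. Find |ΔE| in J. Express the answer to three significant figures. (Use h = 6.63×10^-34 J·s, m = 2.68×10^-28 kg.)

|ΔE| = 5.15×10^-18 J

E_1 = h²/(8mL²) = 1.288×10^-19 J.
|ΔE| = |7² − 3²|·E_1 = 40·1.288×10^-19 J = 5.15×10^-18 J.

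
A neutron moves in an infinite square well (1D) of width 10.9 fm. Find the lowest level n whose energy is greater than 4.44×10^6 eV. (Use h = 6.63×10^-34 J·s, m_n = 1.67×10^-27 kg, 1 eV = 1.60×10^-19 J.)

n = 2

E_1 = h²/(8m_nL²) = 2.769×10^-13 J = 1.731×10^6 eV.
Need n² > 4.44×10^6/1.731×10^6 = 2.565, i.e. n > 1.602.
The smallest integer satisfying this is n = 2.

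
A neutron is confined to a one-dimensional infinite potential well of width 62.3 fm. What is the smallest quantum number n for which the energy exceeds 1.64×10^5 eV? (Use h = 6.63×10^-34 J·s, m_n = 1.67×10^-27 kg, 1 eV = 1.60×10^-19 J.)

n = 2

E_1 = h²/(8m_nL²) = 8.477×10^-15 J = 5.298×10^4 eV.
Need n² > 1.64×10^5/5.298×10^4 = 3.096, i.e. n > 1.760.
The smallest integer satisfying this is n = 2.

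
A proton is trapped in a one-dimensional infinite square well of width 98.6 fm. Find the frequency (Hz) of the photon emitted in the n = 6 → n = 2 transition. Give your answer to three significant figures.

E_1 = h²/(8m_pL²) = 3.374×10^-15 J and ΔE = (6² − 2²)E_1 = 1.080×10^-13 J.
f = ΔE/h = 1.080×10^-13/6.626×10^-34 = 1.63×10^20 Hz.

f = 1.63×10^20 Hz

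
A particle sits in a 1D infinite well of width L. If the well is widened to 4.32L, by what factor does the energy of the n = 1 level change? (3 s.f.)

E_n ∝ 1/L², so the energy scales by 1/4.32² = 0.0536.

0.0536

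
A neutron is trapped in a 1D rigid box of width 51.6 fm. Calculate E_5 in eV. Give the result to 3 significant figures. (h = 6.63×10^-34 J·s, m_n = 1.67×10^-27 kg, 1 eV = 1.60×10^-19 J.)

For an infinite well E_n = n²h²/(8m_nL²), so E_1 = h²/(8m_nL²) = (6.63×10^-34)²/(8·1.67×10^-27·(5.16×10^-14 m)²) = 1.236×10^-14 J.
Then E_5 = 5²·E_1 = 25·1.236×10^-14 J = 3.090×10^-13 J.
Converting, E_5 = 3.090×10^-13 J / (1.60×10^-19 J/eV) = 1.93×10^6 eV.

E_5 = 1.93×10^6 eV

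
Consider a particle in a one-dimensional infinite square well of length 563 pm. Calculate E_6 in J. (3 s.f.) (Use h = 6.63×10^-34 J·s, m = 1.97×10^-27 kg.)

For an infinite well E_n = n²h²/(8mL²), so E_1 = h²/(8mL²) = (6.63×10^-34)²/(8·1.97×10^-27·(5.63×10^-10 m)²) = 8.799×10^-23 J.
Then E_6 = 6²·E_1 = 36·8.799×10^-23 J = 3.17×10^-21 J.

E_6 = 3.17×10^-21 J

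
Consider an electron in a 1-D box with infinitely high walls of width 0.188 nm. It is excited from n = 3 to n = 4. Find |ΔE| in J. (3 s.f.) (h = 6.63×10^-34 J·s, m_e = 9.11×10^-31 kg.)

|ΔE| = 1.19×10^-17 J

E_1 = h²/(8m_eL²) = 1.706×10^-18 J.
|ΔE| = |3² − 4²|·E_1 = 7·1.706×10^-18 J = 1.19×10^-17 J.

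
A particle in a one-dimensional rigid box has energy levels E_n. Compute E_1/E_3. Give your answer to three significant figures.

E_n ∝ n², so E_1/E_3 = 1²/3² = 1/9 = 0.111.

0.111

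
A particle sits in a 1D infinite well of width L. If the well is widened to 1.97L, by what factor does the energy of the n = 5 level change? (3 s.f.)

0.258

E_n ∝ 1/L², so the energy scales by 1/1.97² = 0.258.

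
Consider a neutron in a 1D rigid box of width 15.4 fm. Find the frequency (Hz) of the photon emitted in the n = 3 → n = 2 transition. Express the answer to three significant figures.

E_1 = h²/(8m_nL²) = 1.382×10^-13 J and ΔE = (3² − 2²)E_1 = 6.910×10^-13 J.
f = ΔE/h = 6.910×10^-13/6.626×10^-34 = 1.04×10^21 Hz.

f = 1.04×10^21 Hz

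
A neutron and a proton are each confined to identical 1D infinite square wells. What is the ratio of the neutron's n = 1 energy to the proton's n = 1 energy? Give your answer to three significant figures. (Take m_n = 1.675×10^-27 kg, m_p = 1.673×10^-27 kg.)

E_n ∝ 1/m at fixed n and L, so the ratio is m_p/m_n = 1.673×10^-27/1.675×10^-27 = 0.999.

0.999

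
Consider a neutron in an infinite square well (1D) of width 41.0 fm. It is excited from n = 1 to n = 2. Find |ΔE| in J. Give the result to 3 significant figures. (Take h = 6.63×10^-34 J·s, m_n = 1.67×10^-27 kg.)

|ΔE| = 5.87×10^-14 J

E_1 = h²/(8m_nL²) = 1.957×10^-14 J.
|ΔE| = |1² − 2²|·E_1 = 3·1.957×10^-14 J = 5.87×10^-14 J.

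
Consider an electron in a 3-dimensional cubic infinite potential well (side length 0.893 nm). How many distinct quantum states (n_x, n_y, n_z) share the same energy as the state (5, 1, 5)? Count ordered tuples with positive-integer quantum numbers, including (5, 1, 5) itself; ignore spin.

The level has n_x² + n_y² + n_z² = 51. The ordered positive-integer solutions are (1, 1, 7), (1, 5, 5), (1, 7, 1), (5, 1, 5), (5, 5, 1), (7, 1, 1).
That gives 6 states.

degeneracy = 6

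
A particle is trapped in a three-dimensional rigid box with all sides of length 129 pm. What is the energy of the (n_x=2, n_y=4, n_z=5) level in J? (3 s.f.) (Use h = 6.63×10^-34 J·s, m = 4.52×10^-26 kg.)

E = 3.29×10^-21 J

For a 3D rectangular well E = (h²/8m)·Σ n_i²/L_i² = (6.63×10^-34)²/(8·4.52×10^-26) · [2²/(129 pm)² + 4²/(129 pm)² + 5²/(129 pm)²].
Evaluating gives E = 3.29×10^-21 J.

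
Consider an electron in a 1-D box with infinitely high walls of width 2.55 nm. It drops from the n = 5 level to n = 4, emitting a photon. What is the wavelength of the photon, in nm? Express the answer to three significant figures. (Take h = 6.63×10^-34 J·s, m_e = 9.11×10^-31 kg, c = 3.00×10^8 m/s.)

λ = 2.38×10^3 nm

E_1 = h²/(8m_eL²) = 9.276×10^-21 J, so ΔE = (5² − 4²)E_1 = 8.348×10^-20 J.
λ = hc/ΔE = (6.63×10^-34·3.00×10^8)/8.348×10^-20 = 2.38×10^-6 m = 2.38×10^3 nm.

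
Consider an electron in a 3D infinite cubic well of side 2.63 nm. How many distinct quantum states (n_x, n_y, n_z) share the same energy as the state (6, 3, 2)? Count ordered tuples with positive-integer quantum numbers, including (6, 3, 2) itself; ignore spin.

The level has n_x² + n_y² + n_z² = 49. The ordered positive-integer solutions are (2, 3, 6), (2, 6, 3), (3, 2, 6), (3, 6, 2), (6, 2, 3), (6, 3, 2).
That gives 6 states.

degeneracy = 6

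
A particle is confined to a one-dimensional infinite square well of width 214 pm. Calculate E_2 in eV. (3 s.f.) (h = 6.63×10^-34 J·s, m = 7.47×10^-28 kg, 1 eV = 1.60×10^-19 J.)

For an infinite well E_n = n²h²/(8mL²), so E_1 = h²/(8mL²) = (6.63×10^-34)²/(8·7.47×10^-28·(2.14×10^-10 m)²) = 1.606×10^-21 J.
Then E_2 = 2²·E_1 = 4·1.606×10^-21 J = 6.424×10^-21 J.
Converting, E_2 = 6.424×10^-21 J / (1.60×10^-19 J/eV) = 0.0402 eV.

E_2 = 0.0402 eV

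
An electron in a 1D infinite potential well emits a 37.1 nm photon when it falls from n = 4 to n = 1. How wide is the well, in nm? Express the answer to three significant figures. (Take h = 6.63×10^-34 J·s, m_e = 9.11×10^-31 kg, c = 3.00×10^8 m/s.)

The photon carries ΔE = hc/λ = 6.63×10^-34·3.00×10^8/3.71×10^-8 m = 5.361×10^-18 J.
Since ΔE = (4² − 1²)E_1, E_1 = 3.574×10^-19 J, and L = h/√(8m_eE_1) = 4.11×10^-10 m = 0.411 nm.

L = 0.411 nm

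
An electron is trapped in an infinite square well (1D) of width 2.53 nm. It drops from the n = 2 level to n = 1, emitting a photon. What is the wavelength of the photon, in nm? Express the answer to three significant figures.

λ = 7.03×10^3 nm

E_1 = h²/(8m_eL²) = 9.412×10^-21 J, so ΔE = (2² − 1²)E_1 = 2.824×10^-20 J.
λ = hc/ΔE = (6.626×10^-34·2.998×10^8)/2.824×10^-20 = 7.03×10^-6 m = 7.03×10^3 nm.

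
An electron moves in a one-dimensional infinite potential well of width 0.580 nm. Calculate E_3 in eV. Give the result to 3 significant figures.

E_3 = 10.1 eV

For an infinite well E_n = n²h²/(8m_eL²), so E_1 = h²/(8m_eL²) = (6.626×10^-34)²/(8·9.109×10^-31·(5.80×10^-10 m)²) = 1.791×10^-19 J.
Then E_3 = 3²·E_1 = 9·1.791×10^-19 J = 1.612×10^-18 J.
Converting, E_3 = 1.612×10^-18 J / (1.602×10^-19 J/eV) = 10.1 eV.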